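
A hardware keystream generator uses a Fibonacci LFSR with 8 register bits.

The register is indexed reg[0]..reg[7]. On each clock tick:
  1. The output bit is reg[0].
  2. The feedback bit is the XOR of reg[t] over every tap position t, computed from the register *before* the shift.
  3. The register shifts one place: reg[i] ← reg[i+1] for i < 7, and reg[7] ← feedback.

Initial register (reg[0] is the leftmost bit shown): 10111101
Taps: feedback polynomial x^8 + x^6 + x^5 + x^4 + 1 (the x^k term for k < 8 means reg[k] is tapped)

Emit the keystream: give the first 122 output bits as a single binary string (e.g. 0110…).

10111101101111100001101001101011011010100000100111011001001001100000011101001000111000100000001011000111101000011111111001

tick  register→output (feedback)
  0  10111101→1 (1)
  1  01111011→0 (0)
  2  11110110→1 (1)
  3  11101101→1 (1)
  4  11011011→1 (1)
  5  10110111→1 (1)
  6  01101111→0 (1)
  7  11011111→1 (0)
  8  10111110→1 (0)
  9  01111100→0 (0)
 10  11111000→1 (0)
 11  11110000→1 (1)
 12  11100001→1 (1)
 13  11000011→1 (0)
 14  10000110→1 (1)
 15  00001101→0 (0)
 16  00011010→0 (0)
 17  00110100→0 (1)
 18  01101001→0 (1)
 19  11010011→1 (0)
 20  10100110→1 (1)
 21  01001101→0 (0)
 22  10011010→1 (1)
 23  00110101→0 (1)
 24  01101011→0 (0)
 25  11010110→1 (1)
 26  10101101→1 (1)
 27  01011011→0 (0)
 28  10110110→1 (1)
 29  01101101→0 (0)
 30  11011010→1 (1)
 31  10110101→1 (0)
 32  01101010→0 (0)
 33  11010100→1 (0)
 34  10101000→1 (0)
 35  01010000→0 (0)
 36  10100000→1 (1)
 37  01000001→0 (0)
 38  10000010→1 (0)
 39  00000100→0 (1)
 40  00001001→0 (1)
 41  00010011→0 (1)
 42  00100111→0 (0)
 43  01001110→0 (1)
 44  10011101→1 (1)
 45  00111011→0 (0)
 46  01110110→0 (0)
 47  11101100→1 (1)
 48  11011001→1 (0)
 49  10110010→1 (0)
 50  01100100→0 (1)
 51  11001001→1 (0)
 52  10010010→1 (0)
 53  00100100→0 (1)
 54  01001001→0 (1)
 55  10010011→1 (0)
 56  00100110→0 (0)
 57  01001100→0 (0)
 58  10011000→1 (0)
 59  00110000→0 (0)
 60  01100000→0 (0)
 61  11000000→1 (1)
 62  10000001→1 (1)
 63  00000011→0 (1)
 64  00000111→0 (0)
 65  00001110→0 (1)
 66  00011101→0 (0)
 67  00111010→0 (0)
 68  01110100→0 (1)
 69  11101001→1 (0)
 70  11010010→1 (0)
 71  10100100→1 (0)
 72  01001000→0 (1)
 73  10010001→1 (1)
 74  00100011→0 (1)
 75  01000111→0 (0)
 76  10001110→1 (0)
 77  00011100→0 (0)
 78  00111000→0 (1)
 79  01110001→0 (0)
 80  11100010→1 (0)
 81  11000100→1 (0)
 82  10001000→1 (0)
 83  00010000→0 (0)
 84  00100000→0 (0)
 85  01000000→0 (0)
 86  10000000→1 (1)
 87  00000001→0 (0)
 88  00000010→0 (1)
 89  00000101→0 (1)
 90  00001011→0 (0)
 91  00010110→0 (0)
 92  00101100→0 (0)
 93  01011000→0 (1)
 94  10110001→1 (1)
 95  01100011→0 (1)
 96  11000111→1 (1)
 97  10001111→1 (0)
 98  00011110→0 (1)
 99  00111101→0 (0)
100  01111010→0 (0)
101  11110100→1 (0)
102  11101000→1 (0)
103  11010000→1 (1)
104  10100001→1 (1)
105  01000011→0 (1)
106  10000111→1 (1)
107  00001111→0 (1)
108  00011111→0 (1)
109  00111111→0 (1)
110  01111111→0 (1)
111  11111111→1 (0)
112  11111110→1 (0)
113  11111100→1 (1)
114  11111001→1 (0)
115  11110010→1 (0)
116  11100100→1 (0)
117  11001000→1 (0)
118  10010000→1 (1)
119  00100001→0 (0)
120  01000010→0 (1)
121  10000101→1 (0)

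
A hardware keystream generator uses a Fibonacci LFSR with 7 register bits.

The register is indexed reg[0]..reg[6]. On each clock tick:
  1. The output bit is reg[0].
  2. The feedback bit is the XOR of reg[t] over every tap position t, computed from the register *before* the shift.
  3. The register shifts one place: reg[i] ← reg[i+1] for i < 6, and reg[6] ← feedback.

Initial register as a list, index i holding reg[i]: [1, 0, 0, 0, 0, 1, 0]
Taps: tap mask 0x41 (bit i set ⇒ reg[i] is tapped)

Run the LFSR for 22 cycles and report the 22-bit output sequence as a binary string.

tick  register→output (feedback)
  0  1000010→1 (1)
  1  0000101→0 (1)
  2  0001011→0 (1)
  3  0010111→0 (1)
  4  0101111→0 (1)
  5  1011111→1 (0)
  6  0111110→0 (0)
  7  1111100→1 (1)
  8  1111001→1 (0)
  9  1110010→1 (1)
 10  1100101→1 (0)
 11  1001010→1 (1)
 12  0010101→0 (1)
 13  0101011→0 (1)
 14  1010111→1 (0)
 15  0101110→0 (0)
 16  1011100→1 (1)
 17  0111001→0 (1)
 18  1110011→1 (0)
 19  1100110→1 (1)
 20  1001101→1 (0)
 21  0011010→0 (0)

1000010111110010101110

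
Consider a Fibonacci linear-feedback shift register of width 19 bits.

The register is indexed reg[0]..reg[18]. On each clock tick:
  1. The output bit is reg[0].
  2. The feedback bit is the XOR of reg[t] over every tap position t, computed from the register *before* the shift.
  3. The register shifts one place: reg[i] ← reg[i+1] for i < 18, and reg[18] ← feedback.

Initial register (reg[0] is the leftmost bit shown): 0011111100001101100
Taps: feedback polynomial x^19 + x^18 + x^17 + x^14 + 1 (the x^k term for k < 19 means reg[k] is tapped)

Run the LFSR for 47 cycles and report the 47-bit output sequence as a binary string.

00111111000011011000111110100110000000010010011

k : reg_k → out_k, fb_k
0: 0011111100001101100 → 0, fb=0
1: 0111111000011011000 → 0, fb=1
2: 1111110000110110001 → 1, fb=1
3: 1111100001101100011 → 1, fb=1
4: 1111000011011000111 → 1, fb=1
5: 1110000110110001111 → 1, fb=1
6: 1100001101100011111 → 1, fb=0
7: 1000011011000111110 → 1, fb=1
8: 0000110110001111101 → 0, fb=0
9: 0001101100011111010 → 0, fb=0
10: 0011011000111110100 → 0, fb=1
11: 0110110001111101001 → 0, fb=1
12: 1101100011111010011 → 1, fb=0
13: 1011000111110100110 → 1, fb=0
14: 0110001111101001100 → 0, fb=0
15: 1100011111010011000 → 1, fb=0
16: 1000111110100110000 → 1, fb=0
17: 0001111101001100000 → 0, fb=0
18: 0011111010011000000 → 0, fb=0
19: 0111110100110000000 → 0, fb=0
20: 1111101001100000000 → 1, fb=1
21: 1111010011000000001 → 1, fb=0
22: 1110100110000000010 → 1, fb=0
23: 1101001100000000100 → 1, fb=1
24: 1010011000000001001 → 1, fb=0
25: 0100110000000010010 → 0, fb=0
26: 1001100000000100100 → 1, fb=1
27: 0011000000001001001 → 0, fb=1
28: 0110000000010010011 → 0, fb=1
29: 1100000000100100111 → 1, fb=1
30: 1000000001001001111 → 1, fb=1
31: 0000000010010011111 → 0, fb=1
32: 0000000100100111111 → 0, fb=1
33: 0000001001001111111 → 0, fb=1
34: 0000010010011111111 → 0, fb=1
35: 0000100100111111111 → 0, fb=1
36: 0001001001111111111 → 0, fb=1
37: 0010010011111111111 → 0, fb=1
38: 0100100111111111111 → 0, fb=1
39: 1001001111111111111 → 1, fb=0
40: 0010011111111111110 → 0, fb=0
41: 0100111111111111100 → 0, fb=1
42: 1001111111111111001 → 1, fb=1
43: 0011111111111110011 → 0, fb=1
44: 0111111111111100111 → 0, fb=0
45: 1111111111111001110 → 1, fb=0
46: 1111111111110011100 → 1, fb=0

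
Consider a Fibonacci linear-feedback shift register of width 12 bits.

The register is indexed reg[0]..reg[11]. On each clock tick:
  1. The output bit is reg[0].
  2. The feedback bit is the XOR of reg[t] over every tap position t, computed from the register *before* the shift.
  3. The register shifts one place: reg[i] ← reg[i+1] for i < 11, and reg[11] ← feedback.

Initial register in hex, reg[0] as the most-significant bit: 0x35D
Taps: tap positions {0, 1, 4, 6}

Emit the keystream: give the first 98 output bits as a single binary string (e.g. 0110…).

tick  register→output (feedback)
  0  001101011101→0 (0)
  1  011010111010→0 (1)
  2  110101110101→1 (1)
  3  101011101011→1 (1)
  4  010111010111→0 (0)
  5  101110101110→1 (1)
  6  011101011101→0 (1)
  7  111010111011→1 (0)
  8  110101110110→1 (1)
  9  101011101101→1 (1)
 10  010111011011→0 (0)
 11  101110110110→1 (1)
 12  011101101101→0 (0)
 13  111011011010→1 (1)
 14  110110110101→1 (0)
 15  101101101010→1 (0)
 16  011011010100→0 (0)
 17  110110101000→1 (0)
 18  101101010000→1 (1)
 19  011010100001→0 (1)
 20  110101000011→1 (0)
 21  101010000110→1 (0)
 22  010100001100→0 (1)
 23  101000011001→1 (1)
 24  010000110011→0 (0)
 25  100001100110→1 (0)
 26  000011001100→0 (1)
 27  000110011001→0 (1)
 28  001100110011→0 (1)
 29  011001100111→0 (0)
 30  110011001110→1 (1)
 31  100110011101→1 (0)
 32  001100111010→0 (1)
 33  011001110101→0 (0)
 34  110011101010→1 (0)
 35  100111010100→1 (0)
 36  001110101000→0 (0)
 37  011101010000→0 (1)
 38  111010100001→1 (0)
 39  110101000010→1 (0)
 40  101010000100→1 (0)
 41  010100001000→0 (1)
 42  101000010001→1 (1)
 43  010000100011→0 (0)
 44  100001000110→1 (1)
 45  000010001101→0 (1)
 46  000100011011→0 (0)
 47  001000110110→0 (1)
 48  010001101101→0 (0)
 49  100011011010→1 (0)
 50  000110110100→0 (0)
 51  001101101000→0 (1)
 52  011011010001→0 (0)
 53  110110100010→1 (0)
 54  101101000100→1 (1)
 55  011010001001→0 (0)
 56  110100010010→1 (0)
 57  101000100100→1 (0)
 58  010001001000→0 (1)
 59  100010010001→1 (0)
 60  000100100010→0 (1)
 61  001001000101→0 (0)
 62  010010001010→0 (0)
 63  100100010100→1 (1)
 64  001000101001→0 (1)
 65  010001010011→0 (1)
 66  100010100111→1 (1)
 67  000101001111→0 (0)
 68  001010011110→0 (1)
 69  010100111101→0 (0)
 70  101001111010→1 (0)
 71  010011110100→0 (1)
 72  100111101001→1 (1)
 73  001111010011→0 (1)
 74  011110100111→0 (1)
 75  111101001111→1 (0)
 76  111010011110→1 (1)
 77  110100111101→1 (1)
 78  101001111011→1 (0)
 79  010011110110→0 (1)
 80  100111101101→1 (1)
 81  001111011011→0 (1)
 82  011110110111→0 (1)
 83  111101101111→1 (1)
 84  111011011111→1 (1)
 85  110110111111→1 (0)
 86  101101111110→1 (0)
 87  011011111100→0 (1)
 88  110111111001→1 (0)
 89  101111110010→1 (1)
 90  011111100101→0 (1)
 91  111111001011→1 (1)
 92  111110010111→1 (1)
 93  111100101111→1 (1)
 94  111001011111→1 (0)
 95  110010111110→1 (0)
 96  100101111100→1 (0)
 97  001011111000→0 (0)

00110101110101110110110101000011001100111010100001000110110100010010001010011110100111101101111110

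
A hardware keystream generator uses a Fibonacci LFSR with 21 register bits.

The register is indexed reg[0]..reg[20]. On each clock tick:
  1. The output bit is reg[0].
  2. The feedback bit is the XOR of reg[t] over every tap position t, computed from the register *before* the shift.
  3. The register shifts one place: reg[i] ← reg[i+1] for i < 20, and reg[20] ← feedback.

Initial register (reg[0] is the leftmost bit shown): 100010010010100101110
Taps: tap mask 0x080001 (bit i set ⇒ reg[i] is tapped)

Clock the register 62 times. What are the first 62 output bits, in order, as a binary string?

10001001001010010111000001011110111101100000001001101100100101

tick  register→output (feedback)
  0  100010010010100101110→1 (0)
  1  000100100101001011100→0 (0)
  2  001001001010010111000→0 (0)
  3  010010010100101110000→0 (0)
  4  100100101001011100000→1 (1)
  5  001001010010111000001→0 (0)
  6  010010100101110000010→0 (1)
  7  100101001011100000101→1 (1)
  8  001010010111000001011→0 (1)
  9  010100101110000010111→0 (1)
 10  101001011100000101111→1 (0)
 11  010010111000001011110→0 (1)
 12  100101110000010111101→1 (1)
 13  001011100000101111011→0 (1)
 14  010111000001011110111→0 (1)
 15  101110000010111101111→1 (0)
 16  011100000101111011110→0 (1)
 17  111000001011110111101→1 (1)
 18  110000010111101111011→1 (0)
 19  100000101111011110110→1 (0)
 20  000001011110111101100→0 (0)
 21  000010111101111011000→0 (0)
 22  000101111011110110000→0 (0)
 23  001011110111101100000→0 (0)
 24  010111101111011000000→0 (0)
 25  101111011110110000000→1 (1)
 26  011110111101100000001→0 (0)
 27  111101111011000000010→1 (0)
 28  111011110110000000100→1 (1)
 29  110111101100000001001→1 (1)
 30  101111011000000010011→1 (0)
 31  011110110000000100110→0 (1)
 32  111101100000001001101→1 (1)
 33  111011000000010011011→1 (0)
 34  110110000000100110110→1 (0)
 35  101100000001001101100→1 (1)
 36  011000000010011011001→0 (0)
 37  110000000100110110010→1 (0)
 38  100000001001101100100→1 (1)
 39  000000010011011001001→0 (0)
 40  000000100110110010010→0 (1)
 41  000001001101100100101→0 (0)
 42  000010011011001001010→0 (1)
 43  000100110110010010101→0 (0)
 44  001001101100100101010→0 (1)
 45  010011011001001010101→0 (0)
 46  100110110010010101010→1 (0)
 47  001101100100101010100→0 (0)
 48  011011001001010101000→0 (0)
 49  110110010010101010000→1 (1)
 50  101100100101010100001→1 (1)
 51  011001001010101000011→0 (1)
 52  110010010101010000111→1 (0)
 53  100100101010100001110→1 (0)
 54  001001010101000011100→0 (0)
 55  010010101010000111000→0 (0)
 56  100101010100001110000→1 (1)
 57  001010101000011100001→0 (0)
 58  010101010000111000010→0 (1)
 59  101010100001110000101→1 (1)
 60  010101000011100001011→0 (1)
 61  101010000111000010111→1 (0)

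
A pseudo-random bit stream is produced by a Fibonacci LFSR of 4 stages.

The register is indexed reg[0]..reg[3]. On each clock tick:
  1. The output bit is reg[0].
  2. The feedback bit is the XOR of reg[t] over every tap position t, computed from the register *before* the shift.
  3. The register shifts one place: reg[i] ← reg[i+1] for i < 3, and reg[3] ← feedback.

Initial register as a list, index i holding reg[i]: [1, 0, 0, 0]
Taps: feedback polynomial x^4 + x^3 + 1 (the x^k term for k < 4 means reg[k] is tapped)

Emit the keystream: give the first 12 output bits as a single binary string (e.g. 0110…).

k : reg_k → out_k, fb_k
0: 1000 → 1, fb=1
1: 0001 → 0, fb=1
2: 0011 → 0, fb=1
3: 0111 → 0, fb=1
4: 1111 → 1, fb=0
5: 1110 → 1, fb=1
6: 1101 → 1, fb=0
7: 1010 → 1, fb=1
8: 0101 → 0, fb=1
9: 1011 → 1, fb=0
10: 0110 → 0, fb=0
11: 1100 → 1, fb=1

100011110101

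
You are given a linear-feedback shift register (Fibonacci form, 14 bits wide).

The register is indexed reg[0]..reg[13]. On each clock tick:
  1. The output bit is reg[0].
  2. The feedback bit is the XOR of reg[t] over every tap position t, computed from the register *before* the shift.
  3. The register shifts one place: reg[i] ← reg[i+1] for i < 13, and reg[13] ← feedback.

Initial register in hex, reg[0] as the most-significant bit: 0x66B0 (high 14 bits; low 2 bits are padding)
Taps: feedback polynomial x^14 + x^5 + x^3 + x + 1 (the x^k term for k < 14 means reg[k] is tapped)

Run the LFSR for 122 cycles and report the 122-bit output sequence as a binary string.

k : reg_k → out_k, fb_k
0: 01100110101100 → 0, fb=0
1: 11001101011000 → 1, fb=1
2: 10011010110001 → 1, fb=0
3: 00110101100010 → 0, fb=0
4: 01101011000100 → 0, fb=1
5: 11010110001001 → 1, fb=0
6: 10101100010010 → 1, fb=0
7: 01011000100100 → 0, fb=0
8: 10110001001000 → 1, fb=0
9: 01100010010000 → 0, fb=1
10: 11000100100001 → 1, fb=1
11: 10001001000011 → 1, fb=1
12: 00010010000111 → 0, fb=1
13: 00100100001111 → 0, fb=1
14: 01001000011111 → 0, fb=1
15: 10010000111111 → 1, fb=0
16: 00100001111110 → 0, fb=0
17: 01000011111100 → 0, fb=1
18: 10000111111001 → 1, fb=0
19: 00001111110010 → 0, fb=1
20: 00011111100101 → 0, fb=0
21: 00111111001010 → 0, fb=0
22: 01111110010100 → 0, fb=1
23: 11111100101001 → 1, fb=0
24: 11111001010010 → 1, fb=1
25: 11110010100101 → 1, fb=1
26: 11100101001011 → 1, fb=1
27: 11001010010111 → 1, fb=0
28: 10010100101110 → 1, fb=1
29: 00101001011101 → 0, fb=0
30: 01010010111010 → 0, fb=0
31: 10100101110100 → 1, fb=0
32: 01001011101000 → 0, fb=1
33: 10010111010001 → 1, fb=1
34: 00101110100011 → 0, fb=1
35: 01011101000111 → 0, fb=1
36: 10111010001111 → 1, fb=0
37: 01110100011110 → 0, fb=1
38: 11101000111101 → 1, fb=0
39: 11010001111010 → 1, fb=1
40: 10100011110101 → 1, fb=1
41: 01000111101011 → 0, fb=0
42: 10001111010110 → 1, fb=0
43: 00011110101100 → 0, fb=0
44: 00111101011000 → 0, fb=0
45: 01111010110000 → 0, fb=0
46: 11110101100000 → 1, fb=0
47: 11101011000000 → 1, fb=0
48: 11010110000000 → 1, fb=0
49: 10101100000000 → 1, fb=0
50: 01011000000000 → 0, fb=0
51: 10110000000000 → 1, fb=0
52: 01100000000000 → 0, fb=1
53: 11000000000001 → 1, fb=0
54: 10000000000010 → 1, fb=1
55: 00000000000101 → 0, fb=0
56: 00000000001010 → 0, fb=0
57: 00000000010100 → 0, fb=0
58: 00000000101000 → 0, fb=0
59: 00000001010000 → 0, fb=0
60: 00000010100000 → 0, fb=0
61: 00000101000000 → 0, fb=1
62: 00001010000001 → 0, fb=0
63: 00010100000010 → 0, fb=0
64: 00101000000100 → 0, fb=0
65: 01010000001000 → 0, fb=0
66: 10100000010000 → 1, fb=1
67: 01000000100001 → 0, fb=1
68: 10000001000011 → 1, fb=1
69: 00000010000111 → 0, fb=0
70: 00000100001110 → 0, fb=1
71: 00001000011101 → 0, fb=0
72: 00010000111010 → 0, fb=1
73: 00100001110101 → 0, fb=0
74: 01000011101010 → 0, fb=1
75: 10000111010101 → 1, fb=0
76: 00001110101010 → 0, fb=1
77: 00011101010101 → 0, fb=0
78: 00111010101010 → 0, fb=1
79: 01110101010101 → 0, fb=1
80: 11101010101011 → 1, fb=0
81: 11010101010110 → 1, fb=0
82: 10101010101100 → 1, fb=1
83: 01010101011001 → 0, fb=1
84: 10101010110011 → 1, fb=1
85: 01010101100111 → 0, fb=1
86: 10101011001111 → 1, fb=1
87: 01010110011111 → 0, fb=1
88: 10101100111111 → 1, fb=0
89: 01011001111110 → 0, fb=0
90: 10110011111100 → 1, fb=0
91: 01100111111000 → 0, fb=0
92: 11001111110000 → 1, fb=1
93: 10011111100001 → 1, fb=1
94: 00111111000011 → 0, fb=0
95: 01111110000110 → 0, fb=1
96: 11111100001101 → 1, fb=0
97: 11111000011010 → 1, fb=1
98: 11110000110101 → 1, fb=1
99: 11100001101011 → 1, fb=0
100: 11000011010110 → 1, fb=0
101: 10000110101100 → 1, fb=0
102: 00001101011000 → 0, fb=1
103: 00011010110001 → 0, fb=1
104: 00110101100011 → 0, fb=0
105: 01101011000110 → 0, fb=1
106: 11010110001101 → 1, fb=0
107: 10101100011010 → 1, fb=0
108: 01011000110100 → 0, fb=0
109: 10110001101000 → 1, fb=0
110: 01100011010000 → 0, fb=1
111: 11000110100001 → 1, fb=1
112: 10001101000011 → 1, fb=0
113: 00011010000110 → 0, fb=1
114: 00110100001101 → 0, fb=0
115: 01101000011010 → 0, fb=1
116: 11010000110101 → 1, fb=1
117: 10100001101011 → 1, fb=1
118: 01000011010111 → 0, fb=1
119: 10000110101111 → 1, fb=0
120: 00001101011110 → 0, fb=1
121: 00011010111101 → 0, fb=1

01100110101100010010000111111001010010111010001111010110000000000010100000010000111010101010110011111100001101011000110100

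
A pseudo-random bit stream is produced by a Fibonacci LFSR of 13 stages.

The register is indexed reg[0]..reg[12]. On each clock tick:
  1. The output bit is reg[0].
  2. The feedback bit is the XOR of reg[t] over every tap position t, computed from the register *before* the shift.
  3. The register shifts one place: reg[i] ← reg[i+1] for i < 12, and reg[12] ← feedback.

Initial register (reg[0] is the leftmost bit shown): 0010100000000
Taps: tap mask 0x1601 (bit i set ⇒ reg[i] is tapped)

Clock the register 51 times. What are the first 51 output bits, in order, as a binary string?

k : reg_k → out_k, fb_k
0: 0010100000000 → 0, fb=0
1: 0101000000000 → 0, fb=0
2: 1010000000000 → 1, fb=1
3: 0100000000001 → 0, fb=1
4: 1000000000011 → 1, fb=0
5: 0000000000110 → 0, fb=1
6: 0000000001101 → 0, fb=1
7: 0000000011011 → 0, fb=0
8: 0000000110110 → 0, fb=1
9: 0000001101101 → 0, fb=1
10: 0000011011011 → 0, fb=0
11: 0000110110110 → 0, fb=1
12: 0001101101101 → 0, fb=1
13: 0011011011011 → 0, fb=0
14: 0110110110110 → 0, fb=1
15: 1101101101101 → 1, fb=0
16: 1011011011010 → 1, fb=0
17: 0110110110100 → 0, fb=1
18: 1101101101001 → 1, fb=1
19: 1011011010011 → 1, fb=0
20: 0110110100110 → 0, fb=1
21: 1101101001101 → 1, fb=0
22: 1011010011010 → 1, fb=0
23: 0110100110100 → 0, fb=1
24: 1101001101001 → 1, fb=1
25: 1010011010011 → 1, fb=0
26: 0100110100110 → 0, fb=1
27: 1001101001101 → 1, fb=0
28: 0011010011010 → 0, fb=1
29: 0110100110101 → 0, fb=0
30: 1101001101010 → 1, fb=0
31: 1010011010100 → 1, fb=0
32: 0100110101000 → 0, fb=1
33: 1001101010001 → 1, fb=0
34: 0011010100010 → 0, fb=0
35: 0110101000100 → 0, fb=1
36: 1101010001001 → 1, fb=1
37: 1010100010011 → 1, fb=0
38: 0101000100110 → 0, fb=1
39: 1010001001101 → 1, fb=0
40: 0100010011010 → 0, fb=1
41: 1000100110101 → 1, fb=1
42: 0001001101011 → 0, fb=0
43: 0010011010110 → 0, fb=1
44: 0100110101101 → 0, fb=1
45: 1001101011011 → 1, fb=1
46: 0011010110111 → 0, fb=0
47: 0110101101110 → 0, fb=0
48: 1101011011100 → 1, fb=1
49: 1010110111001 → 1, fb=1
50: 0101101110011 → 0, fb=1

001010000000000110110110110100110100110101000100110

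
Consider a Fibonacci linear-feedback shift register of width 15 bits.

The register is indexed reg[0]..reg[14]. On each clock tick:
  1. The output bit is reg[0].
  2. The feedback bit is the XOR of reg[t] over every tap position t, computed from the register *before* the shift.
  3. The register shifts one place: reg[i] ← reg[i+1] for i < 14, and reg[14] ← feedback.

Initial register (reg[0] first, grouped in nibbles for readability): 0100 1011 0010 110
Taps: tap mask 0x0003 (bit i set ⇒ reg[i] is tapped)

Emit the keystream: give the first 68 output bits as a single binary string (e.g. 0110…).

k : reg_k → out_k, fb_k
0: 010010110010110 → 0, fb=1
1: 100101100101101 → 1, fb=1
2: 001011001011011 → 0, fb=0
3: 010110010110110 → 0, fb=1
4: 101100101101101 → 1, fb=1
5: 011001011011011 → 0, fb=1
6: 110010110110111 → 1, fb=0
7: 100101101101110 → 1, fb=1
8: 001011011011101 → 0, fb=0
9: 010110110111010 → 0, fb=1
10: 101101101110101 → 1, fb=1
11: 011011011101011 → 0, fb=1
12: 110110111010111 → 1, fb=0
13: 101101110101110 → 1, fb=1
14: 011011101011101 → 0, fb=1
15: 110111010111011 → 1, fb=0
16: 101110101110110 → 1, fb=1
17: 011101011101101 → 0, fb=1
18: 111010111011011 → 1, fb=0
19: 110101110110110 → 1, fb=0
20: 101011101101100 → 1, fb=1
21: 010111011011001 → 0, fb=1
22: 101110110110011 → 1, fb=1
23: 011101101100111 → 0, fb=1
24: 111011011001111 → 1, fb=0
25: 110110110011110 → 1, fb=0
26: 101101100111100 → 1, fb=1
27: 011011001111001 → 0, fb=1
28: 110110011110011 → 1, fb=0
29: 101100111100110 → 1, fb=1
30: 011001111001101 → 0, fb=1
31: 110011110011011 → 1, fb=0
32: 100111100110110 → 1, fb=1
33: 001111001101101 → 0, fb=0
34: 011110011011010 → 0, fb=1
35: 111100110110101 → 1, fb=0
36: 111001101101010 → 1, fb=0
37: 110011011010100 → 1, fb=0
38: 100110110101000 → 1, fb=1
39: 001101101010001 → 0, fb=0
40: 011011010100010 → 0, fb=1
41: 110110101000101 → 1, fb=0
42: 101101010001010 → 1, fb=1
43: 011010100010101 → 0, fb=1
44: 110101000101011 → 1, fb=0
45: 101010001010110 → 1, fb=1
46: 010100010101101 → 0, fb=1
47: 101000101011011 → 1, fb=1
48: 010001010110111 → 0, fb=1
49: 100010101101111 → 1, fb=1
50: 000101011011111 → 0, fb=0
51: 001010110111110 → 0, fb=0
52: 010101101111100 → 0, fb=1
53: 101011011111001 → 1, fb=1
54: 010110111110011 → 0, fb=1
55: 101101111100111 → 1, fb=1
56: 011011111001111 → 0, fb=1
57: 110111110011111 → 1, fb=0
58: 101111100111110 → 1, fb=1
59: 011111001111101 → 0, fb=1
60: 111110011111011 → 1, fb=0
61: 111100111110110 → 1, fb=0
62: 111001111101100 → 1, fb=0
63: 110011111011000 → 1, fb=0
64: 100111110110000 → 1, fb=1
65: 001111101100001 → 0, fb=0
66: 011111011000010 → 0, fb=1
67: 111110110000101 → 1, fb=0

01001011001011011011101011101101100111100110110101000101011011111001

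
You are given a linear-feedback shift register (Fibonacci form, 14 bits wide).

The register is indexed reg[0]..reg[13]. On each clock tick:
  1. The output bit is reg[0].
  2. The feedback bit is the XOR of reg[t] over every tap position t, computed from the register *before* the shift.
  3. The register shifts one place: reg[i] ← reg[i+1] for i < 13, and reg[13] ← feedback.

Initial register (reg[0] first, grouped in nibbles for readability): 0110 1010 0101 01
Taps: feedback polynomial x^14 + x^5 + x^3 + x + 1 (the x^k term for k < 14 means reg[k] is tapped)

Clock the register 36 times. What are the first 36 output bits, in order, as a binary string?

step | reg (before) | out | fb
   0 | 01101010010101 | 0 | 1
   1 | 11010100101011 | 1 | 0
   2 | 10101001010110 | 1 | 1
   3 | 01010010101101 | 0 | 0
   4 | 10100101011010 | 1 | 0
   5 | 01001010110100 | 0 | 1
   6 | 10010101101001 | 1 | 1
   7 | 00101011010011 | 0 | 0
   8 | 01010110100110 | 0 | 1
   9 | 10101101001101 | 1 | 0
  10 | 01011010011010 | 0 | 0
  11 | 10110100110100 | 1 | 1
  12 | 01101001101001 | 0 | 1
  13 | 11010011010011 | 1 | 1
  14 | 10100110100111 | 1 | 0
  15 | 01001101001110 | 0 | 0
  16 | 10011010011100 | 1 | 0
  17 | 00110100111000 | 0 | 0
  18 | 01101001110000 | 0 | 1
  19 | 11010011100001 | 1 | 1
  20 | 10100111000011 | 1 | 0
  21 | 01001110000110 | 0 | 0
  22 | 10011100001100 | 1 | 1
  23 | 00111000011001 | 0 | 1
  24 | 01110000110011 | 0 | 0
  25 | 11100001100110 | 1 | 0
  26 | 11000011001100 | 1 | 0
  27 | 10000110011000 | 1 | 0
  28 | 00001100110000 | 0 | 1
  29 | 00011001100001 | 0 | 1
  30 | 00110011000011 | 0 | 1
  31 | 01100110000111 | 0 | 0
  32 | 11001100001110 | 1 | 1
  33 | 10011000011101 | 1 | 0
  34 | 00110000111010 | 0 | 1
  35 | 01100001110101 | 0 | 1

011010100101011010011010011100001100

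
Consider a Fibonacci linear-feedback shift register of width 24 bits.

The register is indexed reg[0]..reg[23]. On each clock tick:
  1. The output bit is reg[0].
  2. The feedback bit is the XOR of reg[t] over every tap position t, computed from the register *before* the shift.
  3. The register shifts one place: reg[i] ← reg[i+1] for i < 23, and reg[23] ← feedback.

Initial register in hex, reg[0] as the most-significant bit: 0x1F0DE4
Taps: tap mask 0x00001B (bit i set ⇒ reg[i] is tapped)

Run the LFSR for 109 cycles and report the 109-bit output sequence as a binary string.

0001111100001101111001000010100110100111010011111010110110100111010101110100000110100110001101111101010110111

tick  register→output (feedback)
  0  000111110000110111100100→0 (0)
  1  001111100001101111001000→0 (0)
  2  011111000011011110010000→0 (1)
  3  111110000110111100100001→1 (0)
  4  111100001101111001000010→1 (1)
  5  111000011011110010000101→1 (0)
  6  110000110111100100001010→1 (0)
  7  100001101111001000010100→1 (1)
  8  000011011110010000101001→0 (1)
  9  000110111100100001010011→0 (0)
 10  001101111001000010100110→0 (1)
 11  011011110010000101001101→0 (0)
 12  110111100100001010011010→1 (0)
 13  101111001000010100110100→1 (1)
 14  011110010000101001101001→0 (1)
 15  111100100001010011010011→1 (1)
 16  111001000010100110100111→1 (0)
 17  110010000101001101001110→1 (1)
 18  100100001010011010011101→1 (0)
 19  001000010100110100111010→0 (0)
 20  010000101001101001110100→0 (1)
 21  100001010011010011101001→1 (1)
 22  000010100110100111010011→0 (1)
 23  000101001101001110100111→0 (1)
 24  001010011010011101001111→0 (1)
 25  010100110100111010011111→0 (0)
 26  101001101001110100111110→1 (1)
 27  010011010011101001111101→0 (0)
 28  100110100111010011111010→1 (1)
 29  001101001110100111110101→0 (1)
 30  011010011101001111101011→0 (0)
 31  110100111010011111010110→1 (1)
 32  101001110100111110101101→1 (1)
 33  010011101001111101011011→0 (0)
 34  100111010011111010110110→1 (1)
 35  001110100111110101101101→0 (0)
 36  011101001111101011011010→0 (0)
 37  111010011111010110110100→1 (1)
 38  110100111110101101101001→1 (1)
 39  101001111101011011010011→1 (1)
 40  010011111010110110100111→0 (0)
 41  100111110101101101001110→1 (1)
 42  001111101011011010011101→0 (0)
 43  011111010110110100111010→0 (1)
 44  111110101101101001110101→1 (0)
 45  111101011011010011101010→1 (1)
 46  111010110110100111010101→1 (1)
 47  110101101101001110101011→1 (1)
 48  101011011010011101010111→1 (0)
 49  010110110100111010101110→0 (1)
 50  101101101001110101011101→1 (0)
 51  011011010011101010111010→0 (0)
 52  110110100111010101110100→1 (0)
 53  101101001110101011101000→1 (0)
 54  011010011101010111010000→0 (0)
 55  110100111010101110100000→1 (1)
 56  101001110101011101000001→1 (1)
 57  010011101010111010000011→0 (0)
 58  100111010101110100000110→1 (1)
 59  001110101011101000001101→0 (0)
 60  011101010111010000011010→0 (0)
 61  111010101110100000110100→1 (1)
 62  110101011101000001101001→1 (1)
 63  101010111010000011010011→1 (0)
 64  010101110100000110100110→0 (0)
 65  101011101000001101001100→1 (0)
 66  010111010000011010011000→0 (1)
 67  101110100000110100110001→1 (1)
 68  011101000001101001100011→0 (0)
 69  111010000011010011000110→1 (1)
 70  110100000110100110001101→1 (1)
 71  101000001101001100011011→1 (1)
 72  010000011010011000110111→0 (1)
 73  100000110100110001101111→1 (1)
 74  000001101001100011011111→0 (0)
 75  000011010011000110111110→0 (1)
 76  000110100110001101111101→0 (0)
 77  001101001100011011111010→0 (1)
 78  011010011000110111110101→0 (0)
 79  110100110001101111101010→1 (1)
 80  101001100011011111010101→1 (1)
 81  010011000110111110101011→0 (0)
 82  100110001101111101010110→1 (1)
 83  001100011011111010101101→0 (1)
 84  011000110111110101011011→0 (1)
 85  110001101111101010110111→1 (0)
 86  100011011111010101101110→1 (0)
 87  000110111110101011011100→0 (0)
 88  001101111101010110111000→0 (1)
 89  011011111010101101110001→0 (0)
 90  110111110101011011100010→1 (0)
 91  101111101010110111000100→1 (1)
 92  011111010101101110001001→0 (1)
 93  111110101011011100010011→1 (0)
 94  111101010110111000100110→1 (1)
 95  111010101101110001001101→1 (1)
 96  110101011011100010011011→1 (1)
 97  101010110111000100110111→1 (0)
 98  010101101110001001101110→0 (0)
 99  101011011100010011011100→1 (0)
100  010110111000100110111000→0 (1)
101  101101110001001101110001→1 (0)
102  011011100010011011100010→0 (0)
103  110111000100110111000100→1 (0)
104  101110001001101110001000→1 (1)
105  011100010011011100010001→0 (0)
106  111000100110111000100010→1 (0)
107  110001001101110001000100→1 (0)
108  100010011011100010001000→1 (0)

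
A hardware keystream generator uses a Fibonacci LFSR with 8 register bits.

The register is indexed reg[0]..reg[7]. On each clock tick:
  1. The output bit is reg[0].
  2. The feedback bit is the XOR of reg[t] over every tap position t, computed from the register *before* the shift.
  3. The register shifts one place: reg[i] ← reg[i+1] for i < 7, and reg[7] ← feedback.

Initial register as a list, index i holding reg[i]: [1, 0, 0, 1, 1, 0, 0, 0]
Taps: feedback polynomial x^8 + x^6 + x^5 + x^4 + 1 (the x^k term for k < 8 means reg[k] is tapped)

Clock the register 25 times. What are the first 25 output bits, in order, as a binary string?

k : reg_k → out_k, fb_k
0: 10011000 → 1, fb=0
1: 00110000 → 0, fb=0
2: 01100000 → 0, fb=0
3: 11000000 → 1, fb=1
4: 10000001 → 1, fb=1
5: 00000011 → 0, fb=1
6: 00000111 → 0, fb=0
7: 00001110 → 0, fb=1
8: 00011101 → 0, fb=0
9: 00111010 → 0, fb=0
10: 01110100 → 0, fb=1
11: 11101001 → 1, fb=0
12: 11010010 → 1, fb=0
13: 10100100 → 1, fb=0
14: 01001000 → 0, fb=1
15: 10010001 → 1, fb=1
16: 00100011 → 0, fb=1
17: 01000111 → 0, fb=0
18: 10001110 → 1, fb=0
19: 00011100 → 0, fb=0
20: 00111000 → 0, fb=1
21: 01110001 → 0, fb=0
22: 11100010 → 1, fb=0
23: 11000100 → 1, fb=0
24: 10001000 → 1, fb=0

1001100000011101001000111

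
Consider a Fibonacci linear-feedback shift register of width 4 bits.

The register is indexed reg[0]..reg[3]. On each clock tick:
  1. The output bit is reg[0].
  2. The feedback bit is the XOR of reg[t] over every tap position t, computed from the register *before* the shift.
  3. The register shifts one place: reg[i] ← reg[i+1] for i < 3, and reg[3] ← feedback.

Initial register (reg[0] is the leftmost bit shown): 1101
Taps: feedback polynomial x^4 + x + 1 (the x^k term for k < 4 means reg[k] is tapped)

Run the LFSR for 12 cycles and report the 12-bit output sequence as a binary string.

110101111000

tick  register→output (feedback)
  0  1101→1 (0)
  1  1010→1 (1)
  2  0101→0 (1)
  3  1011→1 (1)
  4  0111→0 (1)
  5  1111→1 (0)
  6  1110→1 (0)
  7  1100→1 (0)
  8  1000→1 (1)
  9  0001→0 (0)
 10  0010→0 (0)
 11  0100→0 (1)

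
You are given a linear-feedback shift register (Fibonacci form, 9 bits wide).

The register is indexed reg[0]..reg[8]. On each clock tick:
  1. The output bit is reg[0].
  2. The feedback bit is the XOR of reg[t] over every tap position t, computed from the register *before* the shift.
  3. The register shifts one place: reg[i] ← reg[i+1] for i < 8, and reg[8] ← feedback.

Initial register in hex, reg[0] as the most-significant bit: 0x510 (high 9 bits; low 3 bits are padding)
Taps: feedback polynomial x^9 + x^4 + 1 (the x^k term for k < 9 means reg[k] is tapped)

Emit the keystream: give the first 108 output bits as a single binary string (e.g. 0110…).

010100010010000110011100001011110110110011010000111011110000111111111000001111011111000101110011001000001001

tick  register→output (feedback)
  0  010100010→0 (0)
  1  101000100→1 (1)
  2  010001001→0 (0)
  3  100010010→1 (0)
  4  000100100→0 (0)
  5  001001000→0 (0)
  6  010010000→0 (1)
  7  100100001→1 (1)
  8  001000011→0 (0)
  9  010000110→0 (0)
 10  100001100→1 (1)
 11  000011001→0 (1)
 12  000110011→0 (1)
 13  001100111→0 (0)
 14  011001110→0 (0)
 15  110011100→1 (0)
 16  100111000→1 (0)
 17  001110000→0 (1)
 18  011100001→0 (0)
 19  111000010→1 (1)
 20  110000101→1 (1)
 21  100001011→1 (1)
 22  000010111→0 (1)
 23  000101111→0 (0)
 24  001011110→0 (1)
 25  010111101→0 (1)
 26  101111011→1 (0)
 27  011110110→0 (1)
 28  111101101→1 (1)
 29  111011011→1 (0)
 30  110110110→1 (0)
 31  101101100→1 (1)
 32  011011001→0 (1)
 33  110110011→1 (0)
 34  101100110→1 (1)
 35  011001101→0 (0)
 36  110011010→1 (0)
 37  100110100→1 (0)
 38  001101000→0 (0)
 39  011010000→0 (1)
 40  110100001→1 (1)
 41  101000011→1 (1)
 42  010000111→0 (0)
 43  100001110→1 (1)
 44  000011101→0 (1)
 45  000111011→0 (1)
 46  001110111→0 (1)
 47  011101111→0 (0)
 48  111011110→1 (0)
 49  110111100→1 (0)
 50  101111000→1 (0)
 51  011110000→0 (1)
 52  111100001→1 (1)
 53  111000011→1 (1)
 54  110000111→1 (1)
 55  100001111→1 (1)
 56  000011111→0 (1)
 57  000111111→0 (1)
 58  001111111→0 (1)
 59  011111111→0 (1)
 60  111111111→1 (0)
 61  111111110→1 (0)
 62  111111100→1 (0)
 63  111111000→1 (0)
 64  111110000→1 (0)
 65  111100000→1 (1)
 66  111000001→1 (1)
 67  110000011→1 (1)
 68  100000111→1 (1)
 69  000001111→0 (0)
 70  000011110→0 (1)
 71  000111101→0 (1)
 72  001111011→0 (1)
 73  011110111→0 (1)
 74  111101111→1 (1)
 75  111011111→1 (0)
 76  110111110→1 (0)
 77  101111100→1 (0)
 78  011111000→0 (1)
 79  111110001→1 (0)
 80  111100010→1 (1)
 81  111000101→1 (1)
 82  110001011→1 (1)
 83  100010111→1 (0)
 84  000101110→0 (0)
 85  001011100→0 (1)
 86  010111001→0 (1)
 87  101110011→1 (0)
 88  011100110→0 (0)
 89  111001100→1 (1)
 90  110011001→1 (0)
 91  100110010→1 (0)
 92  001100100→0 (0)
 93  011001000→0 (0)
 94  110010000→1 (0)
 95  100100000→1 (1)
 96  001000001→0 (0)
 97  010000010→0 (0)
 98  100000100→1 (1)
 99  000001001→0 (0)
100  000010010→0 (1)
101  000100101→0 (0)
102  001001010→0 (0)
103  010010100→0 (1)
104  100101001→1 (1)
105  001010011→0 (1)
106  010100111→0 (0)
107  101001110→1 (1)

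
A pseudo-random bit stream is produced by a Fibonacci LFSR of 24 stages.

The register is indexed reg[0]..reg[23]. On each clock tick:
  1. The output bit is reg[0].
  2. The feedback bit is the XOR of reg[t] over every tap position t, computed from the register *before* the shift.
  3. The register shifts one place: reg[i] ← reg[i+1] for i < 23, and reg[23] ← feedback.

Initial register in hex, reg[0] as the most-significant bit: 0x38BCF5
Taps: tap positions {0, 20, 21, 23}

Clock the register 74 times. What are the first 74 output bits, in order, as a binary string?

00111000101111001111010101111111001100010111011101000010011011000010000110

tick  register→output (feedback)
  0  001110001011110011110101→0 (0)
  1  011100010111100111101010→0 (1)
  2  111000101111001111010101→1 (1)
  3  110001011110011110101011→1 (1)
  4  100010111100111101010111→1 (1)
  5  000101111001111010101111→0 (1)
  6  001011110011110101011111→0 (1)
  7  010111100111101010111111→0 (1)
  8  101111001111010101111111→1 (0)
  9  011110011110101011111110→0 (0)
 10  111100111101010111111100→1 (1)
 11  111001111010101111111001→1 (1)
 12  110011110101011111110011→1 (0)
 13  100111101010111111100110→1 (0)
 14  001111010101111111001100→0 (0)
 15  011110101011111110011000→0 (1)
 16  111101010111111100110001→1 (0)
 17  111010101111111001100010→1 (1)
 18  110101011111110011000101→1 (1)
 19  101010111111100110001011→1 (1)
 20  010101111111001100010111→0 (0)
 21  101011111110011000101110→1 (1)
 22  010111111100110001011101→0 (1)
 23  101111111001100010111011→1 (1)
 24  011111110011000101110111→0 (0)
 25  111111100110001011101110→1 (1)
 26  111111001100010111011101→1 (0)
 27  111110011000101110111010→1 (0)
 28  111100110001011101110100→1 (0)
 29  111001100010111011101000→1 (0)
 30  110011000101110111010000→1 (1)
 31  100110001011101110100001→1 (0)
 32  001100010111011101000010→0 (0)
 33  011000101110111010000100→0 (1)
 34  110001011101110100001001→1 (1)
 35  100010111011101000010011→1 (0)
 36  000101110111010000100110→0 (1)
 37  001011101110100001001101→0 (1)
 38  010111011101000010011011→0 (0)
 39  101110111010000100110110→1 (0)
 40  011101110100001001101100→0 (0)
 41  111011101000010011011000→1 (0)
 42  110111010000100110110000→1 (1)
 43  101110100001001101100001→1 (0)
 44  011101000010011011000010→0 (0)
 45  111010000100110110000100→1 (0)
 46  110100001001101100001000→1 (0)
 47  101000010011011000010000→1 (1)
 48  010000100110110000100001→0 (1)
 49  100001001101100001000011→1 (0)
 50  000010011011000010000110→0 (1)
 51  000100110110000100001101→0 (1)
 52  001001101100001000011011→0 (0)
 53  010011011000010000110110→0 (1)
 54  100110110000100001101101→1 (0)
 55  001101100001000011011010→0 (1)
 56  011011000010000110110101→0 (0)
 57  110110000100001101101010→1 (0)
 58  101100001000011011010100→1 (0)
 59  011000010000110110101000→0 (1)
 60  110000100001101101010001→1 (0)
 61  100001000011011010100010→1 (1)
 62  000010000110110101000101→0 (0)
 63  000100001101101010001010→0 (1)
 64  001000011011010100010101→0 (0)
 65  010000110110101000101010→0 (1)
 66  100001101101010001010101→1 (1)
 67  000011011010100010101011→0 (0)
 68  000110110101000101010110→0 (1)
 69  001101101010001010101101→0 (1)
 70  011011010100010101011011→0 (0)
 71  110110101000101010110110→1 (0)
 72  101101010001010101101100→1 (1)
 73  011010100010101011011001→0 (0)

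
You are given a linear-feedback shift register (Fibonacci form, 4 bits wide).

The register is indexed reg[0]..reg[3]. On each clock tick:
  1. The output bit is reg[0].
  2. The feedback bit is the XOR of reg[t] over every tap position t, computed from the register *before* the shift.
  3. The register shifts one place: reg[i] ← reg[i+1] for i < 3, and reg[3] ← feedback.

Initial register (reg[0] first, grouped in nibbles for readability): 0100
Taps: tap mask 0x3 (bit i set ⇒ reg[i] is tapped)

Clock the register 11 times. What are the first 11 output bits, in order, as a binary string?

01001101011

k : reg_k → out_k, fb_k
0: 0100 → 0, fb=1
1: 1001 → 1, fb=1
2: 0011 → 0, fb=0
3: 0110 → 0, fb=1
4: 1101 → 1, fb=0
5: 1010 → 1, fb=1
6: 0101 → 0, fb=1
7: 1011 → 1, fb=1
8: 0111 → 0, fb=1
9: 1111 → 1, fb=0
10: 1110 → 1, fb=0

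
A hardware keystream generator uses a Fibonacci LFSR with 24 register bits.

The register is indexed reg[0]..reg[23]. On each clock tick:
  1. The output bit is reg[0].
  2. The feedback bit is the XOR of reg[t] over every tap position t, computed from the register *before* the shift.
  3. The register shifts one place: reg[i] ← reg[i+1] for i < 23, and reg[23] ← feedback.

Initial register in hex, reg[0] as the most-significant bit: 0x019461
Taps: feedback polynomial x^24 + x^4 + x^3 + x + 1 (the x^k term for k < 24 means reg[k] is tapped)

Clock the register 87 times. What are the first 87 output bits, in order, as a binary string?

000000011001010001100001000101110101100110111010111101101011110010110111110001011110101

tick  register→output (feedback)
  0  000000011001010001100001→0 (0)
  1  000000110010100011000010→0 (0)
  2  000001100101000110000100→0 (0)
  3  000011001010001100001000→0 (1)
  4  000110010100011000010001→0 (0)
  5  001100101000110000100010→0 (1)
  6  011001010001100001000101→0 (1)
  7  110010100011000010001011→1 (1)
  8  100101000110000100010111→1 (0)
  9  001010001100001000101110→0 (1)
 10  010100011000010001011101→0 (0)
 11  101000110000100010111010→1 (1)
 12  010001100001000101110101→0 (1)
 13  100011000010001011101011→1 (0)
 14  000110000100010111010110→0 (0)
 15  001100001000101110101100→0 (1)
 16  011000010001011101011001→0 (1)
 17  110000100010111010110011→1 (0)
 18  100001000101110101100110→1 (1)
 19  000010001011101011001101→0 (1)
 20  000100010111010110011011→0 (1)
 21  001000101110101100110111→0 (0)
 22  010001011101011001101110→0 (1)
 23  100010111010110011011101→1 (0)
 24  000101110101100110111010→0 (1)
 25  001011101011001101110101→0 (1)
 26  010111010110011011101011→0 (1)
 27  101110101100110111010111→1 (1)
 28  011101011001101110101111→0 (0)
 29  111010110011011101011110→1 (1)
 30  110101100110111010111101→1 (1)
 31  101011001101110101111011→1 (0)
 32  010110011011101011110110→0 (1)
 33  101100110111010111101101→1 (0)
 34  011001101110101111011010→0 (1)
 35  110011011101011110110101→1 (1)
 36  100110111010111101101011→1 (1)
 37  001101110101111011010111→0 (1)
 38  011011101011110110101111→0 (0)
 39  110111010111101101011110→1 (0)
 40  101110101111011010111100→1 (1)
 41  011101011110110101111001→0 (0)
 42  111010111101101011110010→1 (1)
 43  110101111011010111100101→1 (1)
 44  101011110110101111001011→1 (0)
 45  010111101101011110010110→0 (1)
 46  101111011010111100101101→1 (1)
 47  011110110101111001011011→0 (1)
 48  111101101011110010110111→1 (1)
 49  111011010111100101101111→1 (1)
 50  110110101111001011011111→1 (0)
 51  101101011110010110111110→1 (0)
 52  011010111100101101111100→0 (0)
 53  110101111001011011111000→1 (1)
 54  101011110010110111110001→1 (0)
 55  010111100101101111100010→0 (1)
 56  101111001011011111000101→1 (1)
 57  011110010110111110001011→0 (1)
 58  111100101101111100010111→1 (1)
 59  111001011011111000101111→1 (0)
 60  110010110111110001011110→1 (1)
 61  100101101111100010111101→1 (0)
 62  001011011111000101111010→0 (1)
 63  010110111110001011110101→0 (1)
 64  101101111100010111101011→1 (0)
 65  011011111000101111010110→0 (0)
 66  110111110001011110101100→1 (0)
 67  101111100010111101011000→1 (1)
 68  011111000101111010110001→0 (1)
 69  111110001011110101100011→1 (0)
 70  111100010111101011000110→1 (1)
 71  111000101111010110001101→1 (0)
 72  110001011110101100011010→1 (0)
 73  100010111101011000110100→1 (0)
 74  000101111010110001101000→0 (1)
 75  001011110101100011010001→0 (1)
 76  010111101011000110100011→0 (1)
 77  101111010110001101000111→1 (1)
 78  011110101100011010001111→0 (1)
 79  111101011000110100011111→1 (1)
 80  111010110001101000111111→1 (1)
 81  110101100011010001111111→1 (1)
 82  101011000110100011111111→1 (0)
 83  010110001101000111111110→0 (1)
 84  101100011010001111111101→1 (0)
 85  011000110100011111111010→0 (1)
 86  110001101000111111110101→1 (0)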